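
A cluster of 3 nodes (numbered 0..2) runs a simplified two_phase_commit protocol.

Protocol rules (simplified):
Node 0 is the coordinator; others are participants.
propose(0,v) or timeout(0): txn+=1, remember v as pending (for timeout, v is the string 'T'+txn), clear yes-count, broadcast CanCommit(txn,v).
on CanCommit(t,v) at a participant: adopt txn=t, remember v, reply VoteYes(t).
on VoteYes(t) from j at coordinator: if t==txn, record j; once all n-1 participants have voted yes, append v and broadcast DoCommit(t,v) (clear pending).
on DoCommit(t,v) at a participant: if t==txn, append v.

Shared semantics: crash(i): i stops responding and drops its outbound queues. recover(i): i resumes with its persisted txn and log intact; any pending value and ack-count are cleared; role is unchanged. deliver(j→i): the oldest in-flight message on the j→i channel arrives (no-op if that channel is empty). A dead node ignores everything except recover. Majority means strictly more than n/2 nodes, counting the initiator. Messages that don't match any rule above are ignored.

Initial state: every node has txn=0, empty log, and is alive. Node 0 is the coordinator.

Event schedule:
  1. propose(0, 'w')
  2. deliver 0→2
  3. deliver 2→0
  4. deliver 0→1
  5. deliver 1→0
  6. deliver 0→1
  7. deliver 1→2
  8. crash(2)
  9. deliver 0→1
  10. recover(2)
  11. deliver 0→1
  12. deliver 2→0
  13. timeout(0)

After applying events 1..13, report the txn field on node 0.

[1] propose(0,'w') → N0(coor t1 [-])
[2] deliver 0→2 → N2(part t1 [-])
[3] deliver 2→0 → ∅
[4] deliver 0→1 → N1(part t1 [-])
[5] deliver 1→0 → N0(coor t1 [w])
[6] deliver 0→1 → N1(part t1 [w])
[7] deliver 1→2 → ∅
[8] crash(2) → N2(✗part t1 [-])
[9] deliver 0→1 → ∅
[10] recover(2) → N2(part t1 [-])
[11] deliver 0→1 → ∅
[12] deliver 2→0 → ∅
[13] timeout(0) → N0(coor t2 [w])

2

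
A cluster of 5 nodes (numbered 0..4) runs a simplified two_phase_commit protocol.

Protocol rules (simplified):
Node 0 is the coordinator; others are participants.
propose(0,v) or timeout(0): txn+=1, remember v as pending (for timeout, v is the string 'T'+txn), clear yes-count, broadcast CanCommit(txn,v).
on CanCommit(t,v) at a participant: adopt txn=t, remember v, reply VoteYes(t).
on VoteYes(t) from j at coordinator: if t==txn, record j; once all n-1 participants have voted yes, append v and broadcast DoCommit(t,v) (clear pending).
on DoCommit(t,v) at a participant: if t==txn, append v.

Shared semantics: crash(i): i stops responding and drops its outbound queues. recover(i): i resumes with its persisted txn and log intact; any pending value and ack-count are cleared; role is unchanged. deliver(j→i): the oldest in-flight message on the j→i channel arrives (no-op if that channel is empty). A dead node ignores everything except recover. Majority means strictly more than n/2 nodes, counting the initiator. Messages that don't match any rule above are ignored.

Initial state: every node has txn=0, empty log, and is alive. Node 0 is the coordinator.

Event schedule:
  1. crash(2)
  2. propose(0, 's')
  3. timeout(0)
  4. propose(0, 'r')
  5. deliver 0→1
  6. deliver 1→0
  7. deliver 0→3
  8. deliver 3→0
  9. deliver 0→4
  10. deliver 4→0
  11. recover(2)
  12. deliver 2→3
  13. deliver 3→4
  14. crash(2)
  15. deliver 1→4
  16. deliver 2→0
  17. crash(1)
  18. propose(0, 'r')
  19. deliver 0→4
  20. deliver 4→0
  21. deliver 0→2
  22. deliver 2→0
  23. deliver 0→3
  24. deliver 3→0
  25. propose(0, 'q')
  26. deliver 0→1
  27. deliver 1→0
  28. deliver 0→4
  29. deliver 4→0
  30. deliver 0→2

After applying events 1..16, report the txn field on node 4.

after 1 — crash(2): n2:✗part/t0/[-]
after 2 — propose(0,'s'): n0:coor/t1/[-]
after 3 — timeout(0): n0:coor/t2/[-]
after 4 — propose(0,'r'): n0:coor/t3/[-]
after 5 — deliver 0→1: n1:part/t1/[-]
after 6 — deliver 1→0: ·
after 7 — deliver 0→3: n3:part/t1/[-]
after 8 — deliver 3→0: ·
after 9 — deliver 0→4: n4:part/t1/[-]
after 10 — deliver 4→0: ·
after 11 — recover(2): n2:part/t0/[-]
after 12 — deliver 2→3: ·
after 13 — deliver 3→4: ·
after 14 — crash(2): n2:✗part/t0/[-]
after 15 — deliver 1→4: ·
after 16 — deliver 2→0: ·

1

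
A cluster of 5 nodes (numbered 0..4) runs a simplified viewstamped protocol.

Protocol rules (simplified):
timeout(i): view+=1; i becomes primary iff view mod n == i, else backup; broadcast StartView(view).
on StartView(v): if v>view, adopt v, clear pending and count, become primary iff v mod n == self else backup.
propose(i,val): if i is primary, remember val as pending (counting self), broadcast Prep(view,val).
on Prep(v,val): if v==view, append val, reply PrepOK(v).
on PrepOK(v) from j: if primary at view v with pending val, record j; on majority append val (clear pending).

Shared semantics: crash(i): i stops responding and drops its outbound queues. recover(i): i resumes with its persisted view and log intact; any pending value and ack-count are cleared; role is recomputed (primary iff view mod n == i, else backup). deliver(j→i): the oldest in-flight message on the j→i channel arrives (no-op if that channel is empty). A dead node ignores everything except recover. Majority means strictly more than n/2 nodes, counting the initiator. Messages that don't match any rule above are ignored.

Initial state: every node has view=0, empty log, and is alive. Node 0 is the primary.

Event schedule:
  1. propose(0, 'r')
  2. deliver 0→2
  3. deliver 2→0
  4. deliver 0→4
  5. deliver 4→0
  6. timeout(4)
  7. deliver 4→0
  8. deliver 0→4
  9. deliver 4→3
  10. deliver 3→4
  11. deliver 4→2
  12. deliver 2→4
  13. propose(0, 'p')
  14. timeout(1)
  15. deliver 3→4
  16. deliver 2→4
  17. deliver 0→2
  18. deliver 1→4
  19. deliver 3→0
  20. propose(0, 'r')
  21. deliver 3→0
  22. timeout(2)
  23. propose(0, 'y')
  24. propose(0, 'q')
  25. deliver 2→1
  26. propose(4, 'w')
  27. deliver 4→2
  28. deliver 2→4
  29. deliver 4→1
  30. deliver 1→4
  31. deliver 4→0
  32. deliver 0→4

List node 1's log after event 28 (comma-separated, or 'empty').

empty

1. propose(0,'r'):  nop
2. deliver 0→2:  <2:back v0 r>
3. deliver 2→0:  nop
4. deliver 0→4:  <4:back v0 r>
5. deliver 4→0:  <0:prim v0 r>
6. timeout(4):  <4:back v1 r>
7. deliver 4→0:  <0:back v1 r>
8. deliver 0→4:  nop
9. deliver 4→3:  <3:back v1 ->
10. deliver 3→4:  nop
11. deliver 4→2:  <2:back v1 r>
12. deliver 2→4:  nop
13. propose(0,'p'):  nop
14. timeout(1):  <1:prim v1 ->
15. deliver 3→4:  nop
16. deliver 2→4:  nop
17. deliver 0→2:  nop
18. deliver 1→4:  nop
19. deliver 3→0:  nop
20. propose(0,'r'):  nop
21. deliver 3→0:  nop
22. timeout(2):  <2:prim v2 r>
23. propose(0,'y'):  nop
24. propose(0,'q'):  nop
25. deliver 2→1:  <1:back v2 ->
26. propose(4,'w'):  nop
27. deliver 4→2:  nop
28. deliver 2→4:  <4:back v2 r>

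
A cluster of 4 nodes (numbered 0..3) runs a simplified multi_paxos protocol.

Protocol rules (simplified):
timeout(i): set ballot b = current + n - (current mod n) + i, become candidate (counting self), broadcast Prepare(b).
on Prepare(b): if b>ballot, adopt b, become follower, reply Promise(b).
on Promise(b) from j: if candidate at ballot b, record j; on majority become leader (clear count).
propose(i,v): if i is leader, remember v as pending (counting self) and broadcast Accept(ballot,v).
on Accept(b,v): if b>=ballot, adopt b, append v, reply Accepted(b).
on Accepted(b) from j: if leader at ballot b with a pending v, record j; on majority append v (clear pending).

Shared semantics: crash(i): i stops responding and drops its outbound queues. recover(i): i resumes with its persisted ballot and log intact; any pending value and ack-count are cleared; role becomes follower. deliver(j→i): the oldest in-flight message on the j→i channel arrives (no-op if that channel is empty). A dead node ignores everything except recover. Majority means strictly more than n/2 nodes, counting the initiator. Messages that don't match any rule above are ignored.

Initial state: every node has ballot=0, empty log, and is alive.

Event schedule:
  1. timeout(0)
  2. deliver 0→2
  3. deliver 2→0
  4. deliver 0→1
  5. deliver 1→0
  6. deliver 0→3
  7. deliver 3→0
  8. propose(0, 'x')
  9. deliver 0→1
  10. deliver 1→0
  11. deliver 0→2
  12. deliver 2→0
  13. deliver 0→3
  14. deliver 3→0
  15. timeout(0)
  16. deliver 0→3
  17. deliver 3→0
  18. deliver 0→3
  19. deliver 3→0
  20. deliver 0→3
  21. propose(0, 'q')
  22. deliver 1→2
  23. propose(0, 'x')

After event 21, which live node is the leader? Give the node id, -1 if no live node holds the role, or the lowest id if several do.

-1

step 1 timeout(0): 0={cand,b=4,log=-}
step 2 deliver 0→2: 2={foll,b=4,log=-}
step 3 deliver 2→0: —
step 4 deliver 0→1: 1={foll,b=4,log=-}
step 5 deliver 1→0: 0={lead,b=4,log=-}
step 6 deliver 0→3: 3={foll,b=4,log=-}
step 7 deliver 3→0: —
step 8 propose(0,'x'): —
step 9 deliver 0→1: 1={foll,b=4,log=x}
step 10 deliver 1→0: —
step 11 deliver 0→2: 2={foll,b=4,log=x}
step 12 deliver 2→0: 0={lead,b=4,log=x}
step 13 deliver 0→3: 3={foll,b=4,log=x}
step 14 deliver 3→0: —
step 15 timeout(0): 0={cand,b=8,log=x}
step 16 deliver 0→3: 3={foll,b=8,log=x}
step 17 deliver 3→0: —
step 18 deliver 0→3: —
step 19 deliver 3→0: —
step 20 deliver 0→3: —
step 21 propose(0,'q'): —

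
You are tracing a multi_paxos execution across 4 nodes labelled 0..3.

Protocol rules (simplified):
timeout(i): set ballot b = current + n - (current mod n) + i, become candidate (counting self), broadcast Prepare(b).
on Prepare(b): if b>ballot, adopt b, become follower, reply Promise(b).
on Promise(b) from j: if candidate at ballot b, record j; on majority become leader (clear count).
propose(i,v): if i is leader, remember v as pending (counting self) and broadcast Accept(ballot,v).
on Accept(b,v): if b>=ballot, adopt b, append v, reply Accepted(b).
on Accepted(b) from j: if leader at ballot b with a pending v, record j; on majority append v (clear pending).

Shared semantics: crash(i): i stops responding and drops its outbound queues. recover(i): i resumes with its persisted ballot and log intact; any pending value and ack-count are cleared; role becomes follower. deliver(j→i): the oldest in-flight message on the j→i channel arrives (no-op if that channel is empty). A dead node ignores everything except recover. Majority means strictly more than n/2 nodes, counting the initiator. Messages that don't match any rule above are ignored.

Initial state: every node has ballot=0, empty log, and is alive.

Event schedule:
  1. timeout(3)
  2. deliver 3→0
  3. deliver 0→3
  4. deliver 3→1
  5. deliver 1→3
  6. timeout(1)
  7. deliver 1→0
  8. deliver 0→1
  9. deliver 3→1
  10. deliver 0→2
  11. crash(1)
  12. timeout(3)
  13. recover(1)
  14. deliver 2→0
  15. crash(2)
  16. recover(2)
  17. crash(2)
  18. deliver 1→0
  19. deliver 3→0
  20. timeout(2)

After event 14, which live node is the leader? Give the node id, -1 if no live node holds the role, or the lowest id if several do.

1. timeout(3):  <3:cand b7 ->
2. deliver 3→0:  <0:foll b7 ->
3. deliver 0→3:  nop
4. deliver 3→1:  <1:foll b7 ->
5. deliver 1→3:  <3:lead b7 ->
6. timeout(1):  <1:cand b9 ->
7. deliver 1→0:  <0:foll b9 ->
8. deliver 0→1:  nop
9. deliver 3→1:  nop
10. deliver 0→2:  nop
11. crash(1):  <1:✗cand b9 ->
12. timeout(3):  <3:cand b11 ->
13. recover(1):  <1:foll b9 ->
14. deliver 2→0:  nop

-1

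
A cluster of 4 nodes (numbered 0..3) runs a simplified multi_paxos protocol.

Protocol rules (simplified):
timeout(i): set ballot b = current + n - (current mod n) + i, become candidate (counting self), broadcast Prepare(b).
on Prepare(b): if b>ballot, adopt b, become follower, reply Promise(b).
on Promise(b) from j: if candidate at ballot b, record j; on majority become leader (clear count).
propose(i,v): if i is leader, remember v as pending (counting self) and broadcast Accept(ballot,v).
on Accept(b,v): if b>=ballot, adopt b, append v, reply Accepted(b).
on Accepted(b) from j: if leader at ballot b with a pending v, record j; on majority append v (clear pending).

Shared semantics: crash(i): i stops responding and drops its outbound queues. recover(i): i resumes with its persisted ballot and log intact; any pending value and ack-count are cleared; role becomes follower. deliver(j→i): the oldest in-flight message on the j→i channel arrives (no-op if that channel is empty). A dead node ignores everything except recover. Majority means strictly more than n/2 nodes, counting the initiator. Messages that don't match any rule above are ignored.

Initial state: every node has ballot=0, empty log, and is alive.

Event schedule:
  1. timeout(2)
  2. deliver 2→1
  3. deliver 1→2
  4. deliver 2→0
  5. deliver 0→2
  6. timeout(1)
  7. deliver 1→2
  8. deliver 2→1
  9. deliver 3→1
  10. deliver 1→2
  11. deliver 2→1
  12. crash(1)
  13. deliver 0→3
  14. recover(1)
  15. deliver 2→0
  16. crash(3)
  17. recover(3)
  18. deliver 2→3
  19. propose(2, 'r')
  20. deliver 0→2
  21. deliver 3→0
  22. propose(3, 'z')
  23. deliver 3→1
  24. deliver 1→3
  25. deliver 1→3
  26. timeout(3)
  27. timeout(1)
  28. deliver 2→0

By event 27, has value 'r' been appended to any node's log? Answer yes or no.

no

after 1 — timeout(2): n2:cand/b6/[-]
after 2 — deliver 2→1: n1:foll/b6/[-]
after 3 — deliver 1→2: ·
after 4 — deliver 2→0: n0:foll/b6/[-]
after 5 — deliver 0→2: n2:lead/b6/[-]
after 6 — timeout(1): n1:cand/b9/[-]
after 7 — deliver 1→2: n2:foll/b9/[-]
after 8 — deliver 2→1: ·
after 9 — deliver 3→1: ·
after 10 — deliver 1→2: ·
after 11 — deliver 2→1: ·
after 12 — crash(1): n1:✗cand/b9/[-]
after 13 — deliver 0→3: ·
after 14 — recover(1): n1:foll/b9/[-]
after 15 — deliver 2→0: ·
after 16 — crash(3): n3:✗foll/b0/[-]
after 17 — recover(3): n3:foll/b0/[-]
after 18 — deliver 2→3: n3:foll/b6/[-]
after 19 — propose(2,'r'): ·
after 20 — deliver 0→2: ·
after 21 — deliver 3→0: ·
after 22 — propose(3,'z'): ·
after 23 — deliver 3→1: ·
after 24 — deliver 1→3: ·
after 25 — deliver 1→3: ·
after 26 — timeout(3): n3:cand/b11/[-]
after 27 — timeout(1): n1:cand/b13/[-]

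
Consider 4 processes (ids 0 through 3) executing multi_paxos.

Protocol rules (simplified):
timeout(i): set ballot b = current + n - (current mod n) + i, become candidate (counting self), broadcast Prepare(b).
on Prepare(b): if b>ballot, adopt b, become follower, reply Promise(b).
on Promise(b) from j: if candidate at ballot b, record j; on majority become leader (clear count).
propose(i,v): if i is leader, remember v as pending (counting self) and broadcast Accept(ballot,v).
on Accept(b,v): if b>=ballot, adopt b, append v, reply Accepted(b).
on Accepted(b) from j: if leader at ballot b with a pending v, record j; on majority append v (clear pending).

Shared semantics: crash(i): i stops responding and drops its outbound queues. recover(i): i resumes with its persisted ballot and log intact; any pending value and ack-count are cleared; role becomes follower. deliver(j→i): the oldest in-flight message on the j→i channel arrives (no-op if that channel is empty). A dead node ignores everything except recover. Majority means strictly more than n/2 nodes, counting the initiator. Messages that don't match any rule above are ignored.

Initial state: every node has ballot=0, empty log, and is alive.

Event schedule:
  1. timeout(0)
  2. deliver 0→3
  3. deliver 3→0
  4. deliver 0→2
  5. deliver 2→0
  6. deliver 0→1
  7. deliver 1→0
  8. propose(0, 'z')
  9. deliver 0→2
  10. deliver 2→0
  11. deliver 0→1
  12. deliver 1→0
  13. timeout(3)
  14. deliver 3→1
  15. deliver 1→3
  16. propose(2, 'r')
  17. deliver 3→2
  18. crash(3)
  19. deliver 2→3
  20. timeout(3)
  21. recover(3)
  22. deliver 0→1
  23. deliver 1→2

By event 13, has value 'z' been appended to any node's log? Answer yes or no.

after 1 — timeout(0): n0:cand/b4/[-]
after 2 — deliver 0→3: n3:foll/b4/[-]
after 3 — deliver 3→0: ·
after 4 — deliver 0→2: n2:foll/b4/[-]
after 5 — deliver 2→0: n0:lead/b4/[-]
after 6 — deliver 0→1: n1:foll/b4/[-]
after 7 — deliver 1→0: ·
after 8 — propose(0,'z'): ·
after 9 — deliver 0→2: n2:foll/b4/[z]
after 10 — deliver 2→0: ·
after 11 — deliver 0→1: n1:foll/b4/[z]
after 12 — deliver 1→0: n0:lead/b4/[z]
after 13 — timeout(3): n3:cand/b11/[-]

yes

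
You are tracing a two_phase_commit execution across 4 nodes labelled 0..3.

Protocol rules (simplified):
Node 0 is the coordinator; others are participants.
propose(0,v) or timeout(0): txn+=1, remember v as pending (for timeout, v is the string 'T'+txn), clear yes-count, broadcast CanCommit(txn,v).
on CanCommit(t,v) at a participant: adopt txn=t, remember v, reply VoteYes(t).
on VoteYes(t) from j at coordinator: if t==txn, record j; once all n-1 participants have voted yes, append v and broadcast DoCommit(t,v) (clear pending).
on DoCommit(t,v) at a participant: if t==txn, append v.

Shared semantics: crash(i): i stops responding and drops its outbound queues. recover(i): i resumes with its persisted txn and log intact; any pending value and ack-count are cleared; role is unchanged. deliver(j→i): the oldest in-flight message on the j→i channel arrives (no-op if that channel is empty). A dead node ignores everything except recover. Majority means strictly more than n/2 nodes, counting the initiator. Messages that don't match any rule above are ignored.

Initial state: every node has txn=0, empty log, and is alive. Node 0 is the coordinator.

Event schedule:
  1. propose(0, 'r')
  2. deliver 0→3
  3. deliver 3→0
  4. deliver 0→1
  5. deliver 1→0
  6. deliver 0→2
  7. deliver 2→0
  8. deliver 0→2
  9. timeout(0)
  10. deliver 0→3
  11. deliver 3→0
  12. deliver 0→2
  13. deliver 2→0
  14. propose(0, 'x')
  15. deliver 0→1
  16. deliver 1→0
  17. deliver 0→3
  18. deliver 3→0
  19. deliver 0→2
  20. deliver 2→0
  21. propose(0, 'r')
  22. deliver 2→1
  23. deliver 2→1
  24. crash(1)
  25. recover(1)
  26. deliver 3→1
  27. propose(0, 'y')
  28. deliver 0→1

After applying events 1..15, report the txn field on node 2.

2

e1 propose(0,'r'): 0[coor,t=1,-]
e2 deliver 0→3: 3[part,t=1,-]
e3 deliver 3→0: ·
e4 deliver 0→1: 1[part,t=1,-]
e5 deliver 1→0: ·
e6 deliver 0→2: 2[part,t=1,-]
e7 deliver 2→0: 0[coor,t=1,r]
e8 deliver 0→2: 2[part,t=1,r]
e9 timeout(0): 0[coor,t=2,r]
e10 deliver 0→3: 3[part,t=1,r]
e11 deliver 3→0: ·
e12 deliver 0→2: 2[part,t=2,r]
e13 deliver 2→0: ·
e14 propose(0,'x'): 0[coor,t=3,r]
e15 deliver 0→1: 1[part,t=1,r]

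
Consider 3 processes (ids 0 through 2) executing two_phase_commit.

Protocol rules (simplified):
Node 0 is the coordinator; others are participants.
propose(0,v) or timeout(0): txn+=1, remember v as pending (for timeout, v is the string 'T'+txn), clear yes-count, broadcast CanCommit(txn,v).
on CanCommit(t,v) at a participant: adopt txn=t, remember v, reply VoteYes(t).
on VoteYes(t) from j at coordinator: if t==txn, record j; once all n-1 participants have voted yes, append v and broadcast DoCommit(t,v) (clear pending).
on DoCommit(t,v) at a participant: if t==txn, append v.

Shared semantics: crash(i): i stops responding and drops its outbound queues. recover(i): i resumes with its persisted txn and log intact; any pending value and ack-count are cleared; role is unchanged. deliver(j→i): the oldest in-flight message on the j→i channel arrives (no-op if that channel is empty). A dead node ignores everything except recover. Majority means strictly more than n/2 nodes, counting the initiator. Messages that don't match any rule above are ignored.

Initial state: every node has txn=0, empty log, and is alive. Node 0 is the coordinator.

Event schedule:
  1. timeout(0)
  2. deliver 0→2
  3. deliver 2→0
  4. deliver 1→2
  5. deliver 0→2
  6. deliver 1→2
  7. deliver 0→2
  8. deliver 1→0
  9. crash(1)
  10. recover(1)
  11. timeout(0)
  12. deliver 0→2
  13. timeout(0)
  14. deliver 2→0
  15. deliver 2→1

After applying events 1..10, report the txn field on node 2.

after 1 — timeout(0): n0:coor/t1/[-]
after 2 — deliver 0→2: n2:part/t1/[-]
after 3 — deliver 2→0: ·
after 4 — deliver 1→2: ·
after 5 — deliver 0→2: ·
after 6 — deliver 1→2: ·
after 7 — deliver 0→2: ·
after 8 — deliver 1→0: ·
after 9 — crash(1): n1:✗part/t0/[-]
after 10 — recover(1): n1:part/t0/[-]

1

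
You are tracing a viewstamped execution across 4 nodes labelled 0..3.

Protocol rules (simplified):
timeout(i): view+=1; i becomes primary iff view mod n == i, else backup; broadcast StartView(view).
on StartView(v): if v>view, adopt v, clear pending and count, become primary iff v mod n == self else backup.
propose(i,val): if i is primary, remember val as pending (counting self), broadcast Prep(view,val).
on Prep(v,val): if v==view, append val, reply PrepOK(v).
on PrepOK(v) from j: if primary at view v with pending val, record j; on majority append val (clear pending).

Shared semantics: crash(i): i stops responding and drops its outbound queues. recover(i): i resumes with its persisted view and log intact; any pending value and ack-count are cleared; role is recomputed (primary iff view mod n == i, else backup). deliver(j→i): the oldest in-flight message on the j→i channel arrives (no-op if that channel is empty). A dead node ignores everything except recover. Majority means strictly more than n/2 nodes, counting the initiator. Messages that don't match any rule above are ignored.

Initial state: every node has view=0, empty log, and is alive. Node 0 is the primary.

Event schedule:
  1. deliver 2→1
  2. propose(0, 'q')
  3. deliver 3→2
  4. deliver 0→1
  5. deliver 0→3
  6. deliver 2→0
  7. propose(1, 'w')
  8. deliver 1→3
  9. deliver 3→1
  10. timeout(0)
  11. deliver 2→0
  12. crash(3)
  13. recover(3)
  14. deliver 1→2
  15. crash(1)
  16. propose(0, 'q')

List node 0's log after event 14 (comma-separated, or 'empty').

[1] deliver 2→1 → ∅
[2] propose(0,'q') → ∅
[3] deliver 3→2 → ∅
[4] deliver 0→1 → N1(back v0 [q])
[5] deliver 0→3 → N3(back v0 [q])
[6] deliver 2→0 → ∅
[7] propose(1,'w') → ∅
[8] deliver 1→3 → ∅
[9] deliver 3→1 → ∅
[10] timeout(0) → N0(back v1 [-])
[11] deliver 2→0 → ∅
[12] crash(3) → N3(✗back v0 [q])
[13] recover(3) → N3(back v0 [q])
[14] deliver 1→2 → ∅

empty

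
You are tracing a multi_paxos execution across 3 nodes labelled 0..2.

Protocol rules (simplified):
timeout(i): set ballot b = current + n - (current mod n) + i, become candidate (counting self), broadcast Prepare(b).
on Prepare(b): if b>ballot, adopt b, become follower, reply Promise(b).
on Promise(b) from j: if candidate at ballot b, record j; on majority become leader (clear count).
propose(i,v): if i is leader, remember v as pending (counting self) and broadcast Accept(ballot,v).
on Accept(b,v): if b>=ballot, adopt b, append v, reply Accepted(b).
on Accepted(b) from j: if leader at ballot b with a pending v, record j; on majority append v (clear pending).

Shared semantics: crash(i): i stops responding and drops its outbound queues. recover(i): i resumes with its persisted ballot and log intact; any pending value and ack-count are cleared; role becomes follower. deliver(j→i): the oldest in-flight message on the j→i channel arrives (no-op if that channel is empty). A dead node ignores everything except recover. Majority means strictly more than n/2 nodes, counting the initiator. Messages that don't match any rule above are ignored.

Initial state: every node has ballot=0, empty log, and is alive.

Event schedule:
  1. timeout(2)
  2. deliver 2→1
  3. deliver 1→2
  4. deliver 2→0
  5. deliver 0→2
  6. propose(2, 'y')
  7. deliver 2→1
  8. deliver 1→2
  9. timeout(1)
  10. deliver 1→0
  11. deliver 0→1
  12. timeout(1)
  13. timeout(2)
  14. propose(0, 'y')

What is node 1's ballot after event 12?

10

after 1 — timeout(2): n2:cand/b5/[-]
after 2 — deliver 2→1: n1:foll/b5/[-]
after 3 — deliver 1→2: n2:lead/b5/[-]
after 4 — deliver 2→0: n0:foll/b5/[-]
after 5 — deliver 0→2: ·
after 6 — propose(2,'y'): ·
after 7 — deliver 2→1: n1:foll/b5/[y]
after 8 — deliver 1→2: n2:lead/b5/[y]
after 9 — timeout(1): n1:cand/b7/[y]
after 10 — deliver 1→0: n0:foll/b7/[-]
after 11 — deliver 0→1: n1:lead/b7/[y]
after 12 — timeout(1): n1:cand/b10/[y]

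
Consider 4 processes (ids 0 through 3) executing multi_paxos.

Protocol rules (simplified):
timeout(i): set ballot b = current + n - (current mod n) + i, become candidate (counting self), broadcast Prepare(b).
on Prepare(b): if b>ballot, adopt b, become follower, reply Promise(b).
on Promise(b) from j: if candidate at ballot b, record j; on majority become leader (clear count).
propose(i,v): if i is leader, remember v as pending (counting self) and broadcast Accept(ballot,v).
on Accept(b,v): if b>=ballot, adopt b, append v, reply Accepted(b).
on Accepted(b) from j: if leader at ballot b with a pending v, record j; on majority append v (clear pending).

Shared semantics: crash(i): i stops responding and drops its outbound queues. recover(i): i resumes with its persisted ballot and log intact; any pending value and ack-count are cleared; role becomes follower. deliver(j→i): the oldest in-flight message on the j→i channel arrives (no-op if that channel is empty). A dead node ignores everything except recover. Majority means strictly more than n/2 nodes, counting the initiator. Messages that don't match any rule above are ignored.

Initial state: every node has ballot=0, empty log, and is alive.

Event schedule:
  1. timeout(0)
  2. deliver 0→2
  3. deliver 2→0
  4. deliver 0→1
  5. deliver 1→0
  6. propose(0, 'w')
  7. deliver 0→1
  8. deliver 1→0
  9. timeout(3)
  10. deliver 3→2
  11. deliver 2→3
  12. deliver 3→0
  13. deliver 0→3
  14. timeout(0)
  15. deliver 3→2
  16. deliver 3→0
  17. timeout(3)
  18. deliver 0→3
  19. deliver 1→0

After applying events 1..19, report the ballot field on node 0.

[1] timeout(0) → N0(cand b4 [-])
[2] deliver 0→2 → N2(foll b4 [-])
[3] deliver 2→0 → ∅
[4] deliver 0→1 → N1(foll b4 [-])
[5] deliver 1→0 → N0(lead b4 [-])
[6] propose(0,'w') → ∅
[7] deliver 0→1 → N1(foll b4 [w])
[8] deliver 1→0 → ∅
[9] timeout(3) → N3(cand b7 [-])
[10] deliver 3→2 → N2(foll b7 [-])
[11] deliver 2→3 → ∅
[12] deliver 3→0 → N0(foll b7 [-])
[13] deliver 0→3 → ∅
[14] timeout(0) → N0(cand b8 [-])
[15] deliver 3→2 → ∅
[16] deliver 3→0 → ∅
[17] timeout(3) → N3(cand b11 [-])
[18] deliver 0→3 → ∅
[19] deliver 1→0 → ∅

8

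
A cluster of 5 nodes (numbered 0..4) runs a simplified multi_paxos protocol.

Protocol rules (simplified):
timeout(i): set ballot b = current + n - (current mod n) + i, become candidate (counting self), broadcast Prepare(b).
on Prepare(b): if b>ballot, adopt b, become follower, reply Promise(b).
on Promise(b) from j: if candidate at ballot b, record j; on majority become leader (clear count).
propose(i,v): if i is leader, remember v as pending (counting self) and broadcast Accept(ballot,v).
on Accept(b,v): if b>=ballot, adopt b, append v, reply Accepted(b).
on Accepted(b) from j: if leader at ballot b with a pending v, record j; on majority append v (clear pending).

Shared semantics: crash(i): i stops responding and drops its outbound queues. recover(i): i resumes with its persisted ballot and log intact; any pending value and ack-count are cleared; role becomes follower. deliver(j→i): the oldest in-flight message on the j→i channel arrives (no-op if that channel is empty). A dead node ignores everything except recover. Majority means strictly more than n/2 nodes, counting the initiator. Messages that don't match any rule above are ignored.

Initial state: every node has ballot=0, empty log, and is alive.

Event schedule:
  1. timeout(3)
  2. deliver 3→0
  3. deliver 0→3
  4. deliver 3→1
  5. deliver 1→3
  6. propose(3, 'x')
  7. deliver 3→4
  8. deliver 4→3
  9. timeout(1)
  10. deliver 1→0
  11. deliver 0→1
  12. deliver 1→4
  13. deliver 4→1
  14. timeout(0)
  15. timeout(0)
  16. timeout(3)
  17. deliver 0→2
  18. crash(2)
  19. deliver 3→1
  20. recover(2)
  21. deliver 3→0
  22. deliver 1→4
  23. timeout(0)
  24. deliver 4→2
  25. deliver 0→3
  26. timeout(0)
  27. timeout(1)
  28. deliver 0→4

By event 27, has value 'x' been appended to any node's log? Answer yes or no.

e1 timeout(3): 3[cand,b=8,-]
e2 deliver 3→0: 0[foll,b=8,-]
e3 deliver 0→3: ·
e4 deliver 3→1: 1[foll,b=8,-]
e5 deliver 1→3: 3[lead,b=8,-]
e6 propose(3,'x'): ·
e7 deliver 3→4: 4[foll,b=8,-]
e8 deliver 4→3: ·
e9 timeout(1): 1[cand,b=11,-]
e10 deliver 1→0: 0[foll,b=11,-]
e11 deliver 0→1: ·
e12 deliver 1→4: 4[foll,b=11,-]
e13 deliver 4→1: 1[lead,b=11,-]
e14 timeout(0): 0[cand,b=15,-]
e15 timeout(0): 0[cand,b=20,-]
e16 timeout(3): 3[cand,b=13,-]
e17 deliver 0→2: 2[foll,b=15,-]
e18 crash(2): 2[✗foll,b=15,-]
e19 deliver 3→1: ·
e20 recover(2): 2[foll,b=15,-]
e21 deliver 3→0: ·
e22 deliver 1→4: ·
e23 timeout(0): 0[cand,b=25,-]
e24 deliver 4→2: ·
e25 deliver 0→3: 3[foll,b=15,-]
e26 timeout(0): 0[cand,b=30,-]
e27 timeout(1): 1[cand,b=16,-]

no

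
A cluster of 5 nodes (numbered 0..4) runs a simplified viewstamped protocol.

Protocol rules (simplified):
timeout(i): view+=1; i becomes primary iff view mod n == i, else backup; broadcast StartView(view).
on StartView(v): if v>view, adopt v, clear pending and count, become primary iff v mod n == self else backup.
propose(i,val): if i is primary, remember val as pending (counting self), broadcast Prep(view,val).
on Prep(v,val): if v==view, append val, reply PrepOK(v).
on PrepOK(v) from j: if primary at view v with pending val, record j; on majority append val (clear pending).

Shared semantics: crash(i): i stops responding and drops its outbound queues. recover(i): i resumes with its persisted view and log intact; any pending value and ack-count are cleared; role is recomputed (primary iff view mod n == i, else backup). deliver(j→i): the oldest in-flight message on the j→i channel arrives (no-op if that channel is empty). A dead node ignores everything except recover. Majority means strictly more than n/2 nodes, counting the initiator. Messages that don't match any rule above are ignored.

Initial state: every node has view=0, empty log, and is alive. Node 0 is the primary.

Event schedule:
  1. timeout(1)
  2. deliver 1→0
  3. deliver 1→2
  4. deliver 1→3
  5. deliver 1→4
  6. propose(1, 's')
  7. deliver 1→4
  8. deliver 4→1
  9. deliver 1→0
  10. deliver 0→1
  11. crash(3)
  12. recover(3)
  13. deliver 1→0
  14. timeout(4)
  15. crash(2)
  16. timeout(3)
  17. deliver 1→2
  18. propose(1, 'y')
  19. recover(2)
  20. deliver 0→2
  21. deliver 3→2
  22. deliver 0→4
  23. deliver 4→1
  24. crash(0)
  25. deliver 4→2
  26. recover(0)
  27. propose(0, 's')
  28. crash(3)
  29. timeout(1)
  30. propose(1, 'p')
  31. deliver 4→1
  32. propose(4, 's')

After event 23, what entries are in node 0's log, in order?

1. timeout(1):  <1:prim v1 ->
2. deliver 1→0:  <0:back v1 ->
3. deliver 1→2:  <2:back v1 ->
4. deliver 1→3:  <3:back v1 ->
5. deliver 1→4:  <4:back v1 ->
6. propose(1,'s'):  nop
7. deliver 1→4:  <4:back v1 s>
8. deliver 4→1:  nop
9. deliver 1→0:  <0:back v1 s>
10. deliver 0→1:  <1:prim v1 s>
11. crash(3):  <3:✗back v1 ->
12. recover(3):  <3:back v1 ->
13. deliver 1→0:  nop
14. timeout(4):  <4:back v2 s>
15. crash(2):  <2:✗back v1 ->
16. timeout(3):  <3:back v2 ->
17. deliver 1→2:  nop
18. propose(1,'y'):  nop
19. recover(2):  <2:back v1 ->
20. deliver 0→2:  nop
21. deliver 3→2:  <2:prim v2 ->
22. deliver 0→4:  nop
23. deliver 4→1:  <1:back v2 s>

s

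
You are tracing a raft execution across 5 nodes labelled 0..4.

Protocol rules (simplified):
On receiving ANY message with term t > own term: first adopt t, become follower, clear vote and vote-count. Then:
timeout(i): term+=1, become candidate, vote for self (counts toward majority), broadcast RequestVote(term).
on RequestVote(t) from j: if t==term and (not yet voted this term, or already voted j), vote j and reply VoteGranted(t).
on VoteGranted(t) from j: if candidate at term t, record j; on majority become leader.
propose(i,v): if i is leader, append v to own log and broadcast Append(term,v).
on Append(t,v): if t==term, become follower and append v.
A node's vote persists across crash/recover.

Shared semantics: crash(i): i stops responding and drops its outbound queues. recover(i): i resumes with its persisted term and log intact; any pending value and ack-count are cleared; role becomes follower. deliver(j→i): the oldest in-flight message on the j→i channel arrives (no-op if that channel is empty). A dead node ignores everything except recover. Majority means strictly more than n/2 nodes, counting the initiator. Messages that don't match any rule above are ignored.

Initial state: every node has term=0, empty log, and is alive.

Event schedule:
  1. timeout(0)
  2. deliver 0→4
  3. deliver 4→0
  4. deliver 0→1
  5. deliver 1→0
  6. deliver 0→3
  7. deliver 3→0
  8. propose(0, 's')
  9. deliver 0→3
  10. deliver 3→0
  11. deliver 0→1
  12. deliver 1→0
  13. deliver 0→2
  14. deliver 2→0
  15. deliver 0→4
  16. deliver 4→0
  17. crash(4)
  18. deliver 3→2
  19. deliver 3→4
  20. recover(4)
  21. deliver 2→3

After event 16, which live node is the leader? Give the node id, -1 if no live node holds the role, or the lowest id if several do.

0

1. timeout(0):  <0:cand t1 ->
2. deliver 0→4:  <4:foll t1 ->
3. deliver 4→0:  nop
4. deliver 0→1:  <1:foll t1 ->
5. deliver 1→0:  <0:lead t1 ->
6. deliver 0→3:  <3:foll t1 ->
7. deliver 3→0:  nop
8. propose(0,'s'):  <0:lead t1 s>
9. deliver 0→3:  <3:foll t1 s>
10. deliver 3→0:  nop
11. deliver 0→1:  <1:foll t1 s>
12. deliver 1→0:  nop
13. deliver 0→2:  <2:foll t1 ->
14. deliver 2→0:  nop
15. deliver 0→4:  <4:foll t1 s>
16. deliver 4→0:  nop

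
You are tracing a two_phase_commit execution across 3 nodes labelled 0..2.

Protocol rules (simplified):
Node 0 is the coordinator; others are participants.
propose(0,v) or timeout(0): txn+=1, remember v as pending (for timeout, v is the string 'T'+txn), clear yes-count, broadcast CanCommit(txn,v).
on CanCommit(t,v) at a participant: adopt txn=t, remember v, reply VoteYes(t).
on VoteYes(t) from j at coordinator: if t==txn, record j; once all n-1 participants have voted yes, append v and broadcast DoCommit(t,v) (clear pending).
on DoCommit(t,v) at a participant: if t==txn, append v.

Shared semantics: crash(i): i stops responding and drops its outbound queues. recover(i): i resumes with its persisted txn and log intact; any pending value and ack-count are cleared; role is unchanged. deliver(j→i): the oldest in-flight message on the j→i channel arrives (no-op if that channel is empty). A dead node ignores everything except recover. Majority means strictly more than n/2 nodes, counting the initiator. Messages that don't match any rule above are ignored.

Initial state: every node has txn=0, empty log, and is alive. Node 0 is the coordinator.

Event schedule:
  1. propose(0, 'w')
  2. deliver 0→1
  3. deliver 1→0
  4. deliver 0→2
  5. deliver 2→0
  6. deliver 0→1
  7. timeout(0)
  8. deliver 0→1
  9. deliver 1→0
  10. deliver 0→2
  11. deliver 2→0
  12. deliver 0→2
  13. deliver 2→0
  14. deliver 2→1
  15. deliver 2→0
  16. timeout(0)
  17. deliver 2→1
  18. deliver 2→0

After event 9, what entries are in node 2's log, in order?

e1 propose(0,'w'): 0[coor,t=1,-]
e2 deliver 0→1: 1[part,t=1,-]
e3 deliver 1→0: ·
e4 deliver 0→2: 2[part,t=1,-]
e5 deliver 2→0: 0[coor,t=1,w]
e6 deliver 0→1: 1[part,t=1,w]
e7 timeout(0): 0[coor,t=2,w]
e8 deliver 0→1: 1[part,t=2,w]
e9 deliver 1→0: ·

empty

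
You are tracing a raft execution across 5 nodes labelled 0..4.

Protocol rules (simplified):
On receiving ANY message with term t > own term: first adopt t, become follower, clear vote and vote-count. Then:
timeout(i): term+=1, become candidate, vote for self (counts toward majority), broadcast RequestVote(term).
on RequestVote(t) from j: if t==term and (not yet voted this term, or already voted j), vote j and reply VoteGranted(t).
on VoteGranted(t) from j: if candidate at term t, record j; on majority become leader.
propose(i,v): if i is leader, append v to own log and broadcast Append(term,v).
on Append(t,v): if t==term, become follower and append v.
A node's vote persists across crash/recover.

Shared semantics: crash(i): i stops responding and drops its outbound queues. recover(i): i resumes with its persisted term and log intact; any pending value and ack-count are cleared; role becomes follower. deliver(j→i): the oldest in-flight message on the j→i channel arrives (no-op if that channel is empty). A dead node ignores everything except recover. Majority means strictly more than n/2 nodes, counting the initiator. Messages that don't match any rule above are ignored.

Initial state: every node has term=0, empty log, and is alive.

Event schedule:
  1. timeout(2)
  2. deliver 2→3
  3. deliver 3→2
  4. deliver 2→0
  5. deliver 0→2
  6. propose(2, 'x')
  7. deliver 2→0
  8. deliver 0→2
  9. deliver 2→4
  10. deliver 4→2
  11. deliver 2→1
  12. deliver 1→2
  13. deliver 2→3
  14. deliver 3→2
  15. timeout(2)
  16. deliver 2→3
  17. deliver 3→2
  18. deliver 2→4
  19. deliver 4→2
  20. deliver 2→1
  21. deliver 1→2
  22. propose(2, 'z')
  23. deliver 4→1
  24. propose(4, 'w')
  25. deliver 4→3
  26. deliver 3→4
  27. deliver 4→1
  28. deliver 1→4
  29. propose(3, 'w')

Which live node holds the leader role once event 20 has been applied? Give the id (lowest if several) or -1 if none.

e1 timeout(2): 2[cand,t=1,-]
e2 deliver 2→3: 3[foll,t=1,-]
e3 deliver 3→2: ·
e4 deliver 2→0: 0[foll,t=1,-]
e5 deliver 0→2: 2[lead,t=1,-]
e6 propose(2,'x'): 2[lead,t=1,x]
e7 deliver 2→0: 0[foll,t=1,x]
e8 deliver 0→2: ·
e9 deliver 2→4: 4[foll,t=1,-]
e10 deliver 4→2: ·
e11 deliver 2→1: 1[foll,t=1,-]
e12 deliver 1→2: ·
e13 deliver 2→3: 3[foll,t=1,x]
e14 deliver 3→2: ·
e15 timeout(2): 2[cand,t=2,x]
e16 deliver 2→3: 3[foll,t=2,x]
e17 deliver 3→2: ·
e18 deliver 2→4: 4[foll,t=1,x]
e19 deliver 4→2: ·
e20 deliver 2→1: 1[foll,t=1,x]

-1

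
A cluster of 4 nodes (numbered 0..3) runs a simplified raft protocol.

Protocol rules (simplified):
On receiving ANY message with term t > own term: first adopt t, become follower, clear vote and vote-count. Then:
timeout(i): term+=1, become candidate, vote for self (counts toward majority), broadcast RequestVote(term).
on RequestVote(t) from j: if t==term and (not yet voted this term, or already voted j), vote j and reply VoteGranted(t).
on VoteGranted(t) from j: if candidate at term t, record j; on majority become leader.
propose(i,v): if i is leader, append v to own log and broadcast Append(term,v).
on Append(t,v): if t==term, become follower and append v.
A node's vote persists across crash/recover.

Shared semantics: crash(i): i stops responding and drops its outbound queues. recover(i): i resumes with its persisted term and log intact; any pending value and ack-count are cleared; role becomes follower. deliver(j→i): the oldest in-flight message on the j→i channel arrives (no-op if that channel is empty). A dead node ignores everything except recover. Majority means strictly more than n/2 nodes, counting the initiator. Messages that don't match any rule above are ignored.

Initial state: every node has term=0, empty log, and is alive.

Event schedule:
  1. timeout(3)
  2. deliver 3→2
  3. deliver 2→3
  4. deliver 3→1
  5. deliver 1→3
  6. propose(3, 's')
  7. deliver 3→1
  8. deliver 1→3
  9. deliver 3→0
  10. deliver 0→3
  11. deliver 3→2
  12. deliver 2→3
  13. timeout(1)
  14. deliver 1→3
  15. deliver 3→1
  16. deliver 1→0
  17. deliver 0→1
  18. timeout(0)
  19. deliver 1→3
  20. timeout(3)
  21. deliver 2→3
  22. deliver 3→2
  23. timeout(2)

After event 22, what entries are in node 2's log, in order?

1. timeout(3):  <3:cand t1 ->
2. deliver 3→2:  <2:foll t1 ->
3. deliver 2→3:  nop
4. deliver 3→1:  <1:foll t1 ->
5. deliver 1→3:  <3:lead t1 ->
6. propose(3,'s'):  <3:lead t1 s>
7. deliver 3→1:  <1:foll t1 s>
8. deliver 1→3:  nop
9. deliver 3→0:  <0:foll t1 ->
10. deliver 0→3:  nop
11. deliver 3→2:  <2:foll t1 s>
12. deliver 2→3:  nop
13. timeout(1):  <1:cand t2 s>
14. deliver 1→3:  <3:foll t2 s>
15. deliver 3→1:  nop
16. deliver 1→0:  <0:foll t2 ->
17. deliver 0→1:  <1:lead t2 s>
18. timeout(0):  <0:cand t3 ->
19. deliver 1→3:  nop
20. timeout(3):  <3:cand t3 s>
21. deliver 2→3:  nop
22. deliver 3→2:  <2:foll t3 s>

s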